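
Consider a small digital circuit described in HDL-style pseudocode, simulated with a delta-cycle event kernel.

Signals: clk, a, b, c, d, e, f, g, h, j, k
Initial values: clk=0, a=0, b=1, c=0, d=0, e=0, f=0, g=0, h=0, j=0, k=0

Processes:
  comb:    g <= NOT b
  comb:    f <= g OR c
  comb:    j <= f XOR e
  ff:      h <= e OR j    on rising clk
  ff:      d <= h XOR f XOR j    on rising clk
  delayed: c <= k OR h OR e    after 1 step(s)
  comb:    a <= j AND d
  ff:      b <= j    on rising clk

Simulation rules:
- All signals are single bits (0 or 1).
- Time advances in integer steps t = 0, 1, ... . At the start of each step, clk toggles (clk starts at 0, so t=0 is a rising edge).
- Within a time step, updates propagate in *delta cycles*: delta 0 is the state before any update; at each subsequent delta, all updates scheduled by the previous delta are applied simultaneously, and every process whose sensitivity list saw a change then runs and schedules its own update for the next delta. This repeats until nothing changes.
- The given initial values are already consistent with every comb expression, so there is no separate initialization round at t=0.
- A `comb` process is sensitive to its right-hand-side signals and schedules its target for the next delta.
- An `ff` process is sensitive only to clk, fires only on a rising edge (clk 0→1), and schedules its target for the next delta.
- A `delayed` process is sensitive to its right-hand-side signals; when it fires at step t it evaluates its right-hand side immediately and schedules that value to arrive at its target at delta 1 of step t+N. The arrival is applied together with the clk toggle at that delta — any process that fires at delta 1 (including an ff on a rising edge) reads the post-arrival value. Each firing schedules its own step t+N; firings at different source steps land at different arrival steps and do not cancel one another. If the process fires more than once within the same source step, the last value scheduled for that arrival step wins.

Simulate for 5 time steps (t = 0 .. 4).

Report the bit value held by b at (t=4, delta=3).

t0.Δ0 clk=0 g=0 a=0 d=0 e=0 h=0 c=0 f=0 b=1 j=0 k=0
t0.Δ1 clk=1 g=0 a=0 d=0 e=0 h=0 c=0 f=0 b=1 j=0 k=0
t0.Δ2 clk=1 g=0 a=0 d=0 e=0 h=0 c=0 f=0 b=0 j=0 k=0
t0.Δ3 clk=1 g=1 a=0 d=0 e=0 h=0 c=0 f=0 b=0 j=0 k=0
t0.Δ4 clk=1 g=1 a=0 d=0 e=0 h=0 c=0 f=1 b=0 j=0 k=0
t0.Δ5 clk=1 g=1 a=0 d=0 e=0 h=0 c=0 f=1 b=0 j=1 k=0
t1.Δ0 clk=1 g=1 a=0 d=0 e=0 h=0 c=0 f=1 b=0 j=1 k=0
t1.Δ1 clk=0 g=1 a=0 d=0 e=0 h=0 c=0 f=1 b=0 j=1 k=0
t2.Δ0 clk=0 g=1 a=0 d=0 e=0 h=0 c=0 f=1 b=0 j=1 k=0
t2.Δ1 clk=1 g=1 a=0 d=0 e=0 h=0 c=0 f=1 b=0 j=1 k=0
t2.Δ2 clk=1 g=1 a=0 d=0 e=0 h=1 c=0 f=1 b=1 j=1 k=0
t2.Δ3 clk=1 g=0 a=0 d=0 e=0 h=1 c=0 f=1 b=1 j=1 k=0
t2.Δ4 clk=1 g=0 a=0 d=0 e=0 h=1 c=0 f=0 b=1 j=1 k=0
t2.Δ5 clk=1 g=0 a=0 d=0 e=0 h=1 c=0 f=0 b=1 j=0 k=0
t3.Δ0 clk=1 g=0 a=0 d=0 e=0 h=1 c=0 f=0 b=1 j=0 k=0
t3.Δ1 clk=0 g=0 a=0 d=0 e=0 h=1 c=1 f=0 b=1 j=0 k=0
t3.Δ2 clk=0 g=0 a=0 d=0 e=0 h=1 c=1 f=1 b=1 j=0 k=0
t3.Δ3 clk=0 g=0 a=0 d=0 e=0 h=1 c=1 f=1 b=1 j=1 k=0
t4.Δ0 clk=0 g=0 a=0 d=0 e=0 h=1 c=1 f=1 b=1 j=1 k=0
t4.Δ1 clk=1 g=0 a=0 d=0 e=0 h=1 c=1 f=1 b=1 j=1 k=0
t4.Δ2 clk=1 g=0 a=0 d=1 e=0 h=1 c=1 f=1 b=1 j=1 k=0
t4.Δ3 clk=1 g=0 a=1 d=1 e=0 h=1 c=1 f=1 b=1 j=1 k=0

1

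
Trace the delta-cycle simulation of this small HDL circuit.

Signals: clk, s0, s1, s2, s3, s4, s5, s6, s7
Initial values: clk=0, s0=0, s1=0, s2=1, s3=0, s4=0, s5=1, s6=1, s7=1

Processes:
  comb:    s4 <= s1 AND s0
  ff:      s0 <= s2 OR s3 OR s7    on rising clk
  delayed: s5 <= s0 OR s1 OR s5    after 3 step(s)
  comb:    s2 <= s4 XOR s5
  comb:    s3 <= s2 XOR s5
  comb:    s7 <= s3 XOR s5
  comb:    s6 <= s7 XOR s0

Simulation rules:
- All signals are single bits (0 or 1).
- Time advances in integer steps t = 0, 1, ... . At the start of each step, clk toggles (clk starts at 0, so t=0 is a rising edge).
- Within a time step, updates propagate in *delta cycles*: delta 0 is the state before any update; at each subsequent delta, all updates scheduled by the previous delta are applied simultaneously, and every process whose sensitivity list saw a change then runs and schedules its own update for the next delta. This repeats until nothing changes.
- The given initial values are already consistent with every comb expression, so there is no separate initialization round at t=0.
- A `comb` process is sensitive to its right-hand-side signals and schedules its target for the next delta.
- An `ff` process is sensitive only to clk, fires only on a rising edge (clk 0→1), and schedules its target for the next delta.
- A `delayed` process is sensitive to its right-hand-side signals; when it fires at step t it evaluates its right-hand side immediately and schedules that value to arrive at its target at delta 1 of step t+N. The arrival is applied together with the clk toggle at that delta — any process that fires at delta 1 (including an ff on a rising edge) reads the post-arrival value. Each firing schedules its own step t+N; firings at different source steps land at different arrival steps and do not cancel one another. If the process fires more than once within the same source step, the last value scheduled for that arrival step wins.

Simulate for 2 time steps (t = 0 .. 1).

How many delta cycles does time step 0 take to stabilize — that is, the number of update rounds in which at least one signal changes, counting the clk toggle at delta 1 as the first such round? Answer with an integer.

3

t=0 Δ0: s0=0 clk=0 s4=0 s6=1 s2=1 s7=1 s1=0 s3=0 s5=1
  Δ1: clk:0→1
  Δ2: s0:0→1
  Δ3: s6:1→0
  (3Δ to stable)
t=1 Δ0: s0=1 clk=1 s4=0 s6=0 s2=1 s7=1 s1=0 s3=0 s5=1
  Δ1: clk:1→0
  (1Δ to stable)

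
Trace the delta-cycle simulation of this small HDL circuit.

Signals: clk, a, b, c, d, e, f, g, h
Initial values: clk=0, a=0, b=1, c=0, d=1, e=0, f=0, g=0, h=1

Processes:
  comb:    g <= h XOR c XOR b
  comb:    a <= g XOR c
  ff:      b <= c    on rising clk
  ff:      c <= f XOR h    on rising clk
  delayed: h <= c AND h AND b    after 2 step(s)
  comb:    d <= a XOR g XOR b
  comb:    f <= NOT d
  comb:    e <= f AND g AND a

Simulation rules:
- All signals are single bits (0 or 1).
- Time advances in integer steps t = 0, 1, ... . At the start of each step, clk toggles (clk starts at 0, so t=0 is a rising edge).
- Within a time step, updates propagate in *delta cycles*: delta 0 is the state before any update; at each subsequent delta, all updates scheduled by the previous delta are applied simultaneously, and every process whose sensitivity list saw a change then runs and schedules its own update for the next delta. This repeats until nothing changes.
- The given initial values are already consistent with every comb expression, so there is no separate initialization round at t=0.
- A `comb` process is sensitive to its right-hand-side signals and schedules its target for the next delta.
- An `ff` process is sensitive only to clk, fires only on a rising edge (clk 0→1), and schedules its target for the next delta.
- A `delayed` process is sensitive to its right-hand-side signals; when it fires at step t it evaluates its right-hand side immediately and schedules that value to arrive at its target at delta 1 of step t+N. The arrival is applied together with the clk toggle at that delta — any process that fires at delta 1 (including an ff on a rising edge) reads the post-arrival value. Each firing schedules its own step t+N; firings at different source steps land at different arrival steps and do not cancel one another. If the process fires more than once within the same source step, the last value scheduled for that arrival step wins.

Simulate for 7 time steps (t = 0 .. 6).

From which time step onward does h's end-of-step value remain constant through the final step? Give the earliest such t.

t0.Δ0 clk=0 b=1 e=0 c=0 h=1 g=0 a=0 f=0 d=1
t0.Δ1 clk=1 b=1 e=0 c=0 h=1 g=0 a=0 f=0 d=1
t0.Δ2 clk=1 b=0 e=0 c=1 h=1 g=0 a=0 f=0 d=1
t0.Δ3 clk=1 b=0 e=0 c=1 h=1 g=0 a=1 f=0 d=0
t0.Δ4 clk=1 b=0 e=0 c=1 h=1 g=0 a=1 f=1 d=1
t0.Δ5 clk=1 b=0 e=0 c=1 h=1 g=0 a=1 f=0 d=1
t1.Δ0 clk=1 b=0 e=0 c=1 h=1 g=0 a=1 f=0 d=1
t1.Δ1 clk=0 b=0 e=0 c=1 h=1 g=0 a=1 f=0 d=1
t2.Δ0 clk=0 b=0 e=0 c=1 h=1 g=0 a=1 f=0 d=1
t2.Δ1 clk=1 b=0 e=0 c=1 h=0 g=0 a=1 f=0 d=1
t2.Δ2 clk=1 b=1 e=0 c=0 h=0 g=1 a=1 f=0 d=1
t3.Δ0 clk=1 b=1 e=0 c=0 h=0 g=1 a=1 f=0 d=1
t3.Δ1 clk=0 b=1 e=0 c=0 h=0 g=1 a=1 f=0 d=1
t4.Δ0 clk=0 b=1 e=0 c=0 h=0 g=1 a=1 f=0 d=1
t4.Δ1 clk=1 b=1 e=0 c=0 h=0 g=1 a=1 f=0 d=1
t4.Δ2 clk=1 b=0 e=0 c=0 h=0 g=1 a=1 f=0 d=1
t4.Δ3 clk=1 b=0 e=0 c=0 h=0 g=0 a=1 f=0 d=0
t4.Δ4 clk=1 b=0 e=0 c=0 h=0 g=0 a=0 f=1 d=1
t4.Δ5 clk=1 b=0 e=0 c=0 h=0 g=0 a=0 f=0 d=0
t4.Δ6 clk=1 b=0 e=0 c=0 h=0 g=0 a=0 f=1 d=0
t5.Δ0 clk=1 b=0 e=0 c=0 h=0 g=0 a=0 f=1 d=0
t5.Δ1 clk=0 b=0 e=0 c=0 h=0 g=0 a=0 f=1 d=0
t6.Δ0 clk=0 b=0 e=0 c=0 h=0 g=0 a=0 f=1 d=0
t6.Δ1 clk=1 b=0 e=0 c=0 h=0 g=0 a=0 f=1 d=0
t6.Δ2 clk=1 b=0 e=0 c=1 h=0 g=0 a=0 f=1 d=0
t6.Δ3 clk=1 b=0 e=0 c=1 h=0 g=1 a=1 f=1 d=0
t6.Δ4 clk=1 b=0 e=1 c=1 h=0 g=1 a=0 f=1 d=0
t6.Δ5 clk=1 b=0 e=0 c=1 h=0 g=1 a=0 f=1 d=1
t6.Δ6 clk=1 b=0 e=0 c=1 h=0 g=1 a=0 f=0 d=1

2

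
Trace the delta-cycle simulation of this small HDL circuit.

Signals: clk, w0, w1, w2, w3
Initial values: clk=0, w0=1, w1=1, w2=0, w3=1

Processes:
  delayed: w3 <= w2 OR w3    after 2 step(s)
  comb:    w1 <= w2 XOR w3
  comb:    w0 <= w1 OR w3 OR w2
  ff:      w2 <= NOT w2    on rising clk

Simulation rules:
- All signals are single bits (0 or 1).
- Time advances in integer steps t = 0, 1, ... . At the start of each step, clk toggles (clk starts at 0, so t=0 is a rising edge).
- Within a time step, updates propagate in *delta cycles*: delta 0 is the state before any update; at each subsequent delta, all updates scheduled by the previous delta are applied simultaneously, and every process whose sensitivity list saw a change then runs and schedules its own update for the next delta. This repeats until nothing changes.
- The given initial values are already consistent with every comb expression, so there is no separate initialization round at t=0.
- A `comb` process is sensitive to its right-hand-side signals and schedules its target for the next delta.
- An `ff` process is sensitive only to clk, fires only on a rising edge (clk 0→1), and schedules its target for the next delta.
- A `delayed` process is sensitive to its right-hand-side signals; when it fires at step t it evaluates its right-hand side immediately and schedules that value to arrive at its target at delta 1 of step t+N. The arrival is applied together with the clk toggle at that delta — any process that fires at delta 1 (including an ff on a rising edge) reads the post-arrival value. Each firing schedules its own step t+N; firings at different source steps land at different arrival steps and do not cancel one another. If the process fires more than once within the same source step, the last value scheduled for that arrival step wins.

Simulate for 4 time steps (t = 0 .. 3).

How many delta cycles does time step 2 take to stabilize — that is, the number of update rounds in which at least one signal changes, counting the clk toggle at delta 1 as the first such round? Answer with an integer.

t=0 Δ0: w0=1 clk=0 w3=1 w1=1 w2=0
  Δ1: clk:0→1
  Δ2: w2:0→1
  Δ3: w1:1→0
  (3Δ to stable)
t=1 Δ0: w0=1 clk=1 w3=1 w1=0 w2=1
  Δ1: clk:1→0
  (1Δ to stable)
t=2 Δ0: w0=1 clk=0 w3=1 w1=0 w2=1
  Δ1: clk:0→1
  Δ2: w2:1→0
  Δ3: w1:0→1
  (3Δ to stable)
t=3 Δ0: w0=1 clk=1 w3=1 w1=1 w2=0
  Δ1: clk:1→0
  (1Δ to stable)

3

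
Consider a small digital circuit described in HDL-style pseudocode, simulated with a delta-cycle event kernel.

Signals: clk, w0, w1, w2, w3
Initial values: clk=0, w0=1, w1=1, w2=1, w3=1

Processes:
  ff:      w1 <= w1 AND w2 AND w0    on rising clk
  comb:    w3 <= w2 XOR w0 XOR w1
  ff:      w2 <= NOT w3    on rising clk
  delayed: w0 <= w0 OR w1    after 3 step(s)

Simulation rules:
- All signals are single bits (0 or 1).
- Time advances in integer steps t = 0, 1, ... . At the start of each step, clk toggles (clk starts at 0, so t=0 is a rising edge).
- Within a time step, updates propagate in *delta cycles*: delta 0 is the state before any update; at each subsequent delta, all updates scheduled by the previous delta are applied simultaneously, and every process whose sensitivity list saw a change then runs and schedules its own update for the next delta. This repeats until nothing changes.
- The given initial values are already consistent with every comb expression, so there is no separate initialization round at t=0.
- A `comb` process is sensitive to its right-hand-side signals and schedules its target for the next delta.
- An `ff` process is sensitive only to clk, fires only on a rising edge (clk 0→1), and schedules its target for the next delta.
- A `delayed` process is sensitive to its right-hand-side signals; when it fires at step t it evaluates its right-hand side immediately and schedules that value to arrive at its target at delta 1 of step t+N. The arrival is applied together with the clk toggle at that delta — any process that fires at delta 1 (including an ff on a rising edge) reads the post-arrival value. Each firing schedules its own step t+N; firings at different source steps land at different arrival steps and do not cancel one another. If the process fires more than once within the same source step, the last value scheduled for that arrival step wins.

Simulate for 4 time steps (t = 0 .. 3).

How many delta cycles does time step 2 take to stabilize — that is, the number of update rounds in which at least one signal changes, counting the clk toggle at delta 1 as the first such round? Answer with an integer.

2

[bits: w2,w1,w3,clk,w0]
t=0: Δ0=11101 Δ1=11111 Δ2=01111 Δ3=01011 | 3Δ
t=1: Δ0=01011 Δ1=01001 | 1Δ
t=2: Δ0=01001 Δ1=01011 Δ2=10011 | 2Δ
t=3: Δ0=10011 Δ1=10001 | 1Δ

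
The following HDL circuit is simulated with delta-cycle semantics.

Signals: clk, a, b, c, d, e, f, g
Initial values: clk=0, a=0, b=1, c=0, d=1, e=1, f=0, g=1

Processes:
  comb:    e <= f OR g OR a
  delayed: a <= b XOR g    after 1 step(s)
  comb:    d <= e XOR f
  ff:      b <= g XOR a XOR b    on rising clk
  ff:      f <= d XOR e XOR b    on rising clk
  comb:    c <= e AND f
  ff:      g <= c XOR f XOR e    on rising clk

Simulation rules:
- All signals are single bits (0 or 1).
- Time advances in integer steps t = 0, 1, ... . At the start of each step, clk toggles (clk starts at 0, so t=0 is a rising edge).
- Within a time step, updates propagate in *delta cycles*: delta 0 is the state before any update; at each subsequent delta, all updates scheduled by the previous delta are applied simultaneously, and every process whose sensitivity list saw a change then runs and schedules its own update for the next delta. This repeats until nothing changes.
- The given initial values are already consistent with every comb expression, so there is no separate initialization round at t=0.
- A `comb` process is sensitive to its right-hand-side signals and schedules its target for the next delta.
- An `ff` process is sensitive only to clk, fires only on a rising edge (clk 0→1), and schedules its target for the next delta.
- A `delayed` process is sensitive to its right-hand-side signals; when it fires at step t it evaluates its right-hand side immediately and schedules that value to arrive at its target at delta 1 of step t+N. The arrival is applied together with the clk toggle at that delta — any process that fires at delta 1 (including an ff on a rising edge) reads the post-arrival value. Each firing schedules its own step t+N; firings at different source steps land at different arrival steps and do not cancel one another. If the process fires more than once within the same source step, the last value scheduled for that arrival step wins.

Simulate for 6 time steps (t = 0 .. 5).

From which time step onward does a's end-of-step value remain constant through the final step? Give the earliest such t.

1

[bits: b,g,d,f,e,a,clk,c]
t=0: Δ0=11101000 Δ1=11101010 Δ2=01111010 Δ3=01011011 | 3Δ
t=1: Δ0=01011011 Δ1=01011101 | 1Δ
t=2: Δ0=01011101 Δ1=01011111 | 1Δ
t=3: Δ0=01011111 Δ1=01011101 | 1Δ
t=4: Δ0=01011101 Δ1=01011111 | 1Δ
t=5: Δ0=01011111 Δ1=01011101 | 1Δ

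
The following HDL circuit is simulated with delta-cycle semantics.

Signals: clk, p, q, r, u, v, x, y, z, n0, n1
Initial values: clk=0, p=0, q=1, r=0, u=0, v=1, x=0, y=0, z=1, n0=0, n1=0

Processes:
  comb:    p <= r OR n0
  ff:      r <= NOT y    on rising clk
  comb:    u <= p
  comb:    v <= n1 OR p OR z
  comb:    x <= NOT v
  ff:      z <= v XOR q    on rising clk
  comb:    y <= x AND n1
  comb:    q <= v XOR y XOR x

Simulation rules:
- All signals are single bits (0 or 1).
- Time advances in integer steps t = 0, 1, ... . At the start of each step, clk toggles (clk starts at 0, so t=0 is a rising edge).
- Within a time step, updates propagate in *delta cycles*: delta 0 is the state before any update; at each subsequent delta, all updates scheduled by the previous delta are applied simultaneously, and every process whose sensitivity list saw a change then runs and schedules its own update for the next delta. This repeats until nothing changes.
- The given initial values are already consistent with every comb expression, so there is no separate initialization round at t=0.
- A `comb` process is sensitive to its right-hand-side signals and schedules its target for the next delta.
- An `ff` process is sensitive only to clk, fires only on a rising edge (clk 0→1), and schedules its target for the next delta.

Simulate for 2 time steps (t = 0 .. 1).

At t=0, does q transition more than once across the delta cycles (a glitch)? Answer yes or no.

[bits: y,z,p,n1,r,v,u,q,x,clk,n0]
t=0: Δ0=01000101000 Δ1=01000101010 Δ2=00001101010 Δ3=00101001010 Δ4=00101110110 Δ5=00101110010 Δ6=00101111010 | 6Δ
t=1: Δ0=00101111010 Δ1=00101111000 | 1Δ

yes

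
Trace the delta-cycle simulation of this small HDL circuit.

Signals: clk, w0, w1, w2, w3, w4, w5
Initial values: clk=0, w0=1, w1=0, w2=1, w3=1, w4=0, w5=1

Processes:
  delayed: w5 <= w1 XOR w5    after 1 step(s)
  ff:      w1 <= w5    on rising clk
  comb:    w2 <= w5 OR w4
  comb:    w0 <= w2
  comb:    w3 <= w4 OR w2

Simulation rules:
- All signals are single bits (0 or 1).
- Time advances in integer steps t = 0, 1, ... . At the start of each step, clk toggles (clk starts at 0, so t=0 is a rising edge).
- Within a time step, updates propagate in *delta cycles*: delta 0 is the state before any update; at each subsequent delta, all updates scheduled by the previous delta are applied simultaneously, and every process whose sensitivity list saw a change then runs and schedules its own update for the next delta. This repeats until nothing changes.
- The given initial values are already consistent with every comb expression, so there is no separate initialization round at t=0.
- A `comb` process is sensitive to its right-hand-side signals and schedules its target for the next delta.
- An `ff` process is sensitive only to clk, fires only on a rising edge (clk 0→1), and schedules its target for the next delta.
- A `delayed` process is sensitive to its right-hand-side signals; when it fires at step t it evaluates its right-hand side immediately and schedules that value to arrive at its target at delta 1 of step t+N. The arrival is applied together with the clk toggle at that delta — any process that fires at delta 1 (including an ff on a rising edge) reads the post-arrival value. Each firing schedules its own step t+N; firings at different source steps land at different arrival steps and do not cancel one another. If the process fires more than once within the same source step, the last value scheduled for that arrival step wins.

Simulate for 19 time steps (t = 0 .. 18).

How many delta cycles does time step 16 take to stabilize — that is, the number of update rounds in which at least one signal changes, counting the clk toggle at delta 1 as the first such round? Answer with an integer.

3

t0.Δ0 w3=1 w4=0 w1=0 clk=0 w2=1 w0=1 w5=1
t0.Δ1 w3=1 w4=0 w1=0 clk=1 w2=1 w0=1 w5=1
t0.Δ2 w3=1 w4=0 w1=1 clk=1 w2=1 w0=1 w5=1
t1.Δ0 w3=1 w4=0 w1=1 clk=1 w2=1 w0=1 w5=1
t1.Δ1 w3=1 w4=0 w1=1 clk=0 w2=1 w0=1 w5=0
t1.Δ2 w3=1 w4=0 w1=1 clk=0 w2=0 w0=1 w5=0
t1.Δ3 w3=0 w4=0 w1=1 clk=0 w2=0 w0=0 w5=0
t2.Δ0 w3=0 w4=0 w1=1 clk=0 w2=0 w0=0 w5=0
t2.Δ1 w3=0 w4=0 w1=1 clk=1 w2=0 w0=0 w5=1
t2.Δ2 w3=0 w4=0 w1=1 clk=1 w2=1 w0=0 w5=1
t2.Δ3 w3=1 w4=0 w1=1 clk=1 w2=1 w0=1 w5=1
t3.Δ0 w3=1 w4=0 w1=1 clk=1 w2=1 w0=1 w5=1
t3.Δ1 w3=1 w4=0 w1=1 clk=0 w2=1 w0=1 w5=0
t3.Δ2 w3=1 w4=0 w1=1 clk=0 w2=0 w0=1 w5=0
t3.Δ3 w3=0 w4=0 w1=1 clk=0 w2=0 w0=0 w5=0
t4.Δ0 w3=0 w4=0 w1=1 clk=0 w2=0 w0=0 w5=0
t4.Δ1 w3=0 w4=0 w1=1 clk=1 w2=0 w0=0 w5=1
t4.Δ2 w3=0 w4=0 w1=1 clk=1 w2=1 w0=0 w5=1
t4.Δ3 w3=1 w4=0 w1=1 clk=1 w2=1 w0=1 w5=1
t5.Δ0 w3=1 w4=0 w1=1 clk=1 w2=1 w0=1 w5=1
t5.Δ1 w3=1 w4=0 w1=1 clk=0 w2=1 w0=1 w5=0
t5.Δ2 w3=1 w4=0 w1=1 clk=0 w2=0 w0=1 w5=0
t5.Δ3 w3=0 w4=0 w1=1 clk=0 w2=0 w0=0 w5=0
t6.Δ0 w3=0 w4=0 w1=1 clk=0 w2=0 w0=0 w5=0
t6.Δ1 w3=0 w4=0 w1=1 clk=1 w2=0 w0=0 w5=1
t6.Δ2 w3=0 w4=0 w1=1 clk=1 w2=1 w0=0 w5=1
t6.Δ3 w3=1 w4=0 w1=1 clk=1 w2=1 w0=1 w5=1
t7.Δ0 w3=1 w4=0 w1=1 clk=1 w2=1 w0=1 w5=1
t7.Δ1 w3=1 w4=0 w1=1 clk=0 w2=1 w0=1 w5=0
t7.Δ2 w3=1 w4=0 w1=1 clk=0 w2=0 w0=1 w5=0
t7.Δ3 w3=0 w4=0 w1=1 clk=0 w2=0 w0=0 w5=0
t8.Δ0 w3=0 w4=0 w1=1 clk=0 w2=0 w0=0 w5=0
t8.Δ1 w3=0 w4=0 w1=1 clk=1 w2=0 w0=0 w5=1
t8.Δ2 w3=0 w4=0 w1=1 clk=1 w2=1 w0=0 w5=1
t8.Δ3 w3=1 w4=0 w1=1 clk=1 w2=1 w0=1 w5=1
t9.Δ0 w3=1 w4=0 w1=1 clk=1 w2=1 w0=1 w5=1
t9.Δ1 w3=1 w4=0 w1=1 clk=0 w2=1 w0=1 w5=0
t9.Δ2 w3=1 w4=0 w1=1 clk=0 w2=0 w0=1 w5=0
t9.Δ3 w3=0 w4=0 w1=1 clk=0 w2=0 w0=0 w5=0
t10.Δ0 w3=0 w4=0 w1=1 clk=0 w2=0 w0=0 w5=0
t10.Δ1 w3=0 w4=0 w1=1 clk=1 w2=0 w0=0 w5=1
t10.Δ2 w3=0 w4=0 w1=1 clk=1 w2=1 w0=0 w5=1
t10.Δ3 w3=1 w4=0 w1=1 clk=1 w2=1 w0=1 w5=1
t11.Δ0 w3=1 w4=0 w1=1 clk=1 w2=1 w0=1 w5=1
t11.Δ1 w3=1 w4=0 w1=1 clk=0 w2=1 w0=1 w5=0
t11.Δ2 w3=1 w4=0 w1=1 clk=0 w2=0 w0=1 w5=0
t11.Δ3 w3=0 w4=0 w1=1 clk=0 w2=0 w0=0 w5=0
t12.Δ0 w3=0 w4=0 w1=1 clk=0 w2=0 w0=0 w5=0
t12.Δ1 w3=0 w4=0 w1=1 clk=1 w2=0 w0=0 w5=1
t12.Δ2 w3=0 w4=0 w1=1 clk=1 w2=1 w0=0 w5=1
t12.Δ3 w3=1 w4=0 w1=1 clk=1 w2=1 w0=1 w5=1
t13.Δ0 w3=1 w4=0 w1=1 clk=1 w2=1 w0=1 w5=1
t13.Δ1 w3=1 w4=0 w1=1 clk=0 w2=1 w0=1 w5=0
t13.Δ2 w3=1 w4=0 w1=1 clk=0 w2=0 w0=1 w5=0
t13.Δ3 w3=0 w4=0 w1=1 clk=0 w2=0 w0=0 w5=0
t14.Δ0 w3=0 w4=0 w1=1 clk=0 w2=0 w0=0 w5=0
t14.Δ1 w3=0 w4=0 w1=1 clk=1 w2=0 w0=0 w5=1
t14.Δ2 w3=0 w4=0 w1=1 clk=1 w2=1 w0=0 w5=1
t14.Δ3 w3=1 w4=0 w1=1 clk=1 w2=1 w0=1 w5=1
t15.Δ0 w3=1 w4=0 w1=1 clk=1 w2=1 w0=1 w5=1
t15.Δ1 w3=1 w4=0 w1=1 clk=0 w2=1 w0=1 w5=0
t15.Δ2 w3=1 w4=0 w1=1 clk=0 w2=0 w0=1 w5=0
t15.Δ3 w3=0 w4=0 w1=1 clk=0 w2=0 w0=0 w5=0
t16.Δ0 w3=0 w4=0 w1=1 clk=0 w2=0 w0=0 w5=0
t16.Δ1 w3=0 w4=0 w1=1 clk=1 w2=0 w0=0 w5=1
t16.Δ2 w3=0 w4=0 w1=1 clk=1 w2=1 w0=0 w5=1
t16.Δ3 w3=1 w4=0 w1=1 clk=1 w2=1 w0=1 w5=1
t17.Δ0 w3=1 w4=0 w1=1 clk=1 w2=1 w0=1 w5=1
t17.Δ1 w3=1 w4=0 w1=1 clk=0 w2=1 w0=1 w5=0
t17.Δ2 w3=1 w4=0 w1=1 clk=0 w2=0 w0=1 w5=0
t17.Δ3 w3=0 w4=0 w1=1 clk=0 w2=0 w0=0 w5=0
t18.Δ0 w3=0 w4=0 w1=1 clk=0 w2=0 w0=0 w5=0
t18.Δ1 w3=0 w4=0 w1=1 clk=1 w2=0 w0=0 w5=1
t18.Δ2 w3=0 w4=0 w1=1 clk=1 w2=1 w0=0 w5=1
t18.Δ3 w3=1 w4=0 w1=1 clk=1 w2=1 w0=1 w5=1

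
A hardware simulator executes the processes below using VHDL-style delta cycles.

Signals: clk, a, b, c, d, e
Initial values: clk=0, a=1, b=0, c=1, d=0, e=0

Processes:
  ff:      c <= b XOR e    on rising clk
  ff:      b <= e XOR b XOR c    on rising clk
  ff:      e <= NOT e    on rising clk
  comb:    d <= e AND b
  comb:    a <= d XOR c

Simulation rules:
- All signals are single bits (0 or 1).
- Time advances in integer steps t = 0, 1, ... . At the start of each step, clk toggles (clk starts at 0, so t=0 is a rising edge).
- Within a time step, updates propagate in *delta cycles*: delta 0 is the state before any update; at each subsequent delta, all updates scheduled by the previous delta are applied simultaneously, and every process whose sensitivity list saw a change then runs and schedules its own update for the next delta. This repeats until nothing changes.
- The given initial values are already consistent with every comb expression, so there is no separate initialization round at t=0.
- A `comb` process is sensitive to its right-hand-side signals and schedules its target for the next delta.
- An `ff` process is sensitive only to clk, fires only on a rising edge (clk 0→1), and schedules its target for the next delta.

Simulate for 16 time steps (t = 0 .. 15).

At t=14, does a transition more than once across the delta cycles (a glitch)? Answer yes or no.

no

t=0 Δ0: clk=0 e=0 a=1 c=1 b=0 d=0
  Δ1: clk:0→1
  Δ2: e:0→1, c:1→0, b:0→1
  Δ3: a:1→0, d:0→1
  Δ4: a:0→1
  (4Δ to stable)
t=1 Δ0: clk=1 e=1 a=1 c=0 b=1 d=1
  Δ1: clk:1→0
  (1Δ to stable)
t=2 Δ0: clk=0 e=1 a=1 c=0 b=1 d=1
  Δ1: clk:0→1
  Δ2: e:1→0, b:1→0
  Δ3: d:1→0
  Δ4: a:1→0
  (4Δ to stable)
t=3 Δ0: clk=1 e=0 a=0 c=0 b=0 d=0
  Δ1: clk:1→0
  (1Δ to stable)
t=4 Δ0: clk=0 e=0 a=0 c=0 b=0 d=0
  Δ1: clk:0→1
  Δ2: e:0→1
  (2Δ to stable)
t=5 Δ0: clk=1 e=1 a=0 c=0 b=0 d=0
  Δ1: clk:1→0
  (1Δ to stable)
t=6 Δ0: clk=0 e=1 a=0 c=0 b=0 d=0
  Δ1: clk:0→1
  Δ2: e:1→0, c:0→1, b:0→1
  Δ3: a:0→1
  (3Δ to stable)
t=7 Δ0: clk=1 e=0 a=1 c=1 b=1 d=0
  Δ1: clk:1→0
  (1Δ to stable)
t=8 Δ0: clk=0 e=0 a=1 c=1 b=1 d=0
  Δ1: clk:0→1
  Δ2: e:0→1, b:1→0
  (2Δ to stable)
t=9 Δ0: clk=1 e=1 a=1 c=1 b=0 d=0
  Δ1: clk:1→0
  (1Δ to stable)
t=10 Δ0: clk=0 e=1 a=1 c=1 b=0 d=0
  Δ1: clk:0→1
  Δ2: e:1→0
  (2Δ to stable)
t=11 Δ0: clk=1 e=0 a=1 c=1 b=0 d=0
  Δ1: clk:1→0
  (1Δ to stable)
t=12 Δ0: clk=0 e=0 a=1 c=1 b=0 d=0
  Δ1: clk:0→1
  Δ2: e:0→1, c:1→0, b:0→1
  Δ3: a:1→0, d:0→1
  Δ4: a:0→1
  (4Δ to stable)
t=13 Δ0: clk=1 e=1 a=1 c=0 b=1 d=1
  Δ1: clk:1→0
  (1Δ to stable)
t=14 Δ0: clk=0 e=1 a=1 c=0 b=1 d=1
  Δ1: clk:0→1
  Δ2: e:1→0, b:1→0
  Δ3: d:1→0
  Δ4: a:1→0
  (4Δ to stable)
t=15 Δ0: clk=1 e=0 a=0 c=0 b=0 d=0
  Δ1: clk:1→0
  (1Δ to stable)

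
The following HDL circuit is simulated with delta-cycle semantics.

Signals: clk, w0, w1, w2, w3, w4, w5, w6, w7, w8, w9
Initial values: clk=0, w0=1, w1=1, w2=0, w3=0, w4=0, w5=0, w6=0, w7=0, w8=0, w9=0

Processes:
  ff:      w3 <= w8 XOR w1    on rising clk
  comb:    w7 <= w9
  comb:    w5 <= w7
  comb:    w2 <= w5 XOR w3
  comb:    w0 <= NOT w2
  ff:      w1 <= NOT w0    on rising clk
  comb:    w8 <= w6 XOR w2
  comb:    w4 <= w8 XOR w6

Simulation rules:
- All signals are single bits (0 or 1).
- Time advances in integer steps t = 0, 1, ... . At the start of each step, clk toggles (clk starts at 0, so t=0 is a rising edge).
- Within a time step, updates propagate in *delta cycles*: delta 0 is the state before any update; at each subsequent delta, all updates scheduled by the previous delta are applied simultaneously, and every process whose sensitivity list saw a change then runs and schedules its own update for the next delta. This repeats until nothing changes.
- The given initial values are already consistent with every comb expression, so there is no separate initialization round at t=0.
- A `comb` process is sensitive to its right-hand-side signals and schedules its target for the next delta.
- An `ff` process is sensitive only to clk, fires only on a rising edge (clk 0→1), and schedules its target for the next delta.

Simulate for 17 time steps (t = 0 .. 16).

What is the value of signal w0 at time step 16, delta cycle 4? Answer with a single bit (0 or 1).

t=0 Δ0: w2=0 w8=0 w3=0 w1=1 w4=0 w6=0 w7=0 w5=0 clk=0 w0=1 w9=0
  Δ1: clk:0→1
  Δ2: w3:0→1, w1:1→0
  Δ3: w2:0→1
  Δ4: w8:0→1, w0:1→0
  Δ5: w4:0→1
  (5Δ to stable)
t=1 Δ0: w2=1 w8=1 w3=1 w1=0 w4=1 w6=0 w7=0 w5=0 clk=1 w0=0 w9=0
  Δ1: clk:1→0
  (1Δ to stable)
t=2 Δ0: w2=1 w8=1 w3=1 w1=0 w4=1 w6=0 w7=0 w5=0 clk=0 w0=0 w9=0
  Δ1: clk:0→1
  Δ2: w1:0→1
  (2Δ to stable)
t=3 Δ0: w2=1 w8=1 w3=1 w1=1 w4=1 w6=0 w7=0 w5=0 clk=1 w0=0 w9=0
  Δ1: clk:1→0
  (1Δ to stable)
t=4 Δ0: w2=1 w8=1 w3=1 w1=1 w4=1 w6=0 w7=0 w5=0 clk=0 w0=0 w9=0
  Δ1: clk:0→1
  Δ2: w3:1→0
  Δ3: w2:1→0
  Δ4: w8:1→0, w0:0→1
  Δ5: w4:1→0
  (5Δ to stable)
t=5 Δ0: w2=0 w8=0 w3=0 w1=1 w4=0 w6=0 w7=0 w5=0 clk=1 w0=1 w9=0
  Δ1: clk:1→0
  (1Δ to stable)
t=6 Δ0: w2=0 w8=0 w3=0 w1=1 w4=0 w6=0 w7=0 w5=0 clk=0 w0=1 w9=0
  Δ1: clk:0→1
  Δ2: w3:0→1, w1:1→0
  Δ3: w2:0→1
  Δ4: w8:0→1, w0:1→0
  Δ5: w4:0→1
  (5Δ to stable)
t=7 Δ0: w2=1 w8=1 w3=1 w1=0 w4=1 w6=0 w7=0 w5=0 clk=1 w0=0 w9=0
  Δ1: clk:1→0
  (1Δ to stable)
t=8 Δ0: w2=1 w8=1 w3=1 w1=0 w4=1 w6=0 w7=0 w5=0 clk=0 w0=0 w9=0
  Δ1: clk:0→1
  Δ2: w1:0→1
  (2Δ to stable)
t=9 Δ0: w2=1 w8=1 w3=1 w1=1 w4=1 w6=0 w7=0 w5=0 clk=1 w0=0 w9=0
  Δ1: clk:1→0
  (1Δ to stable)
t=10 Δ0: w2=1 w8=1 w3=1 w1=1 w4=1 w6=0 w7=0 w5=0 clk=0 w0=0 w9=0
  Δ1: clk:0→1
  Δ2: w3:1→0
  Δ3: w2:1→0
  Δ4: w8:1→0, w0:0→1
  Δ5: w4:1→0
  (5Δ to stable)
t=11 Δ0: w2=0 w8=0 w3=0 w1=1 w4=0 w6=0 w7=0 w5=0 clk=1 w0=1 w9=0
  Δ1: clk:1→0
  (1Δ to stable)
t=12 Δ0: w2=0 w8=0 w3=0 w1=1 w4=0 w6=0 w7=0 w5=0 clk=0 w0=1 w9=0
  Δ1: clk:0→1
  Δ2: w3:0→1, w1:1→0
  Δ3: w2:0→1
  Δ4: w8:0→1, w0:1→0
  Δ5: w4:0→1
  (5Δ to stable)
t=13 Δ0: w2=1 w8=1 w3=1 w1=0 w4=1 w6=0 w7=0 w5=0 clk=1 w0=0 w9=0
  Δ1: clk:1→0
  (1Δ to stable)
t=14 Δ0: w2=1 w8=1 w3=1 w1=0 w4=1 w6=0 w7=0 w5=0 clk=0 w0=0 w9=0
  Δ1: clk:0→1
  Δ2: w1:0→1
  (2Δ to stable)
t=15 Δ0: w2=1 w8=1 w3=1 w1=1 w4=1 w6=0 w7=0 w5=0 clk=1 w0=0 w9=0
  Δ1: clk:1→0
  (1Δ to stable)
t=16 Δ0: w2=1 w8=1 w3=1 w1=1 w4=1 w6=0 w7=0 w5=0 clk=0 w0=0 w9=0
  Δ1: clk:0→1
  Δ2: w3:1→0
  Δ3: w2:1→0
  Δ4: w8:1→0, w0:0→1
  Δ5: w4:1→0
  (5Δ to stable)

1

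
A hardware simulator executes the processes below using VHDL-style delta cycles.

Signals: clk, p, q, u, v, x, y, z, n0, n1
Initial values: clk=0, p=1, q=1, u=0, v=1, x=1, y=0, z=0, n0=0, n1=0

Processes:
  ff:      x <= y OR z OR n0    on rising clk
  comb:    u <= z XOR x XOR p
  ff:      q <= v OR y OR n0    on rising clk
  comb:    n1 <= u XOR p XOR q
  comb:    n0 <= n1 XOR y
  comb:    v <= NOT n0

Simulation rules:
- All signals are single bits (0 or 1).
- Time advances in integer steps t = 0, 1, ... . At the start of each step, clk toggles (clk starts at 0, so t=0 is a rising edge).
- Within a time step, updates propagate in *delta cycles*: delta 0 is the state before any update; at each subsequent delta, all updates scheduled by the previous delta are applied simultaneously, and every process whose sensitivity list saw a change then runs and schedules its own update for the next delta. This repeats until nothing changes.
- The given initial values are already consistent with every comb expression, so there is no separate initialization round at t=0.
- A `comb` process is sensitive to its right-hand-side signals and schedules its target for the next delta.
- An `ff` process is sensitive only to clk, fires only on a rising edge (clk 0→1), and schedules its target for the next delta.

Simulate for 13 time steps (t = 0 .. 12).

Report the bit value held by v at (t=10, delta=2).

0

[bits: n0,y,clk,v,p,u,x,q,n1,z]
t=0: Δ0=0001101100 Δ1=0011101100 Δ2=0011100100 Δ3=0011110100 Δ4=0011110110 Δ5=1011110110 Δ6=1010110110 | 6Δ
t=1: Δ0=1010110110 Δ1=1000110110 | 1Δ
t=2: Δ0=1000110110 Δ1=1010110110 Δ2=1010111110 Δ3=1010101110 Δ4=1010101100 Δ5=0010101100 Δ6=0011101100 | 6Δ
t=3: Δ0=0011101100 Δ1=0001101100 | 1Δ
t=4: Δ0=0001101100 Δ1=0011101100 Δ2=0011100100 Δ3=0011110100 Δ4=0011110110 Δ5=1011110110 Δ6=1010110110 | 6Δ
t=5: Δ0=1010110110 Δ1=1000110110 | 1Δ
t=6: Δ0=1000110110 Δ1=1010110110 Δ2=1010111110 Δ3=1010101110 Δ4=1010101100 Δ5=0010101100 Δ6=0011101100 | 6Δ
t=7: Δ0=0011101100 Δ1=0001101100 | 1Δ
t=8: Δ0=0001101100 Δ1=0011101100 Δ2=0011100100 Δ3=0011110100 Δ4=0011110110 Δ5=1011110110 Δ6=1010110110 | 6Δ
t=9: Δ0=1010110110 Δ1=1000110110 | 1Δ
t=10: Δ0=1000110110 Δ1=1010110110 Δ2=1010111110 Δ3=1010101110 Δ4=1010101100 Δ5=0010101100 Δ6=0011101100 | 6Δ
t=11: Δ0=0011101100 Δ1=0001101100 | 1Δ
t=12: Δ0=0001101100 Δ1=0011101100 Δ2=0011100100 Δ3=0011110100 Δ4=0011110110 Δ5=1011110110 Δ6=1010110110 | 6Δ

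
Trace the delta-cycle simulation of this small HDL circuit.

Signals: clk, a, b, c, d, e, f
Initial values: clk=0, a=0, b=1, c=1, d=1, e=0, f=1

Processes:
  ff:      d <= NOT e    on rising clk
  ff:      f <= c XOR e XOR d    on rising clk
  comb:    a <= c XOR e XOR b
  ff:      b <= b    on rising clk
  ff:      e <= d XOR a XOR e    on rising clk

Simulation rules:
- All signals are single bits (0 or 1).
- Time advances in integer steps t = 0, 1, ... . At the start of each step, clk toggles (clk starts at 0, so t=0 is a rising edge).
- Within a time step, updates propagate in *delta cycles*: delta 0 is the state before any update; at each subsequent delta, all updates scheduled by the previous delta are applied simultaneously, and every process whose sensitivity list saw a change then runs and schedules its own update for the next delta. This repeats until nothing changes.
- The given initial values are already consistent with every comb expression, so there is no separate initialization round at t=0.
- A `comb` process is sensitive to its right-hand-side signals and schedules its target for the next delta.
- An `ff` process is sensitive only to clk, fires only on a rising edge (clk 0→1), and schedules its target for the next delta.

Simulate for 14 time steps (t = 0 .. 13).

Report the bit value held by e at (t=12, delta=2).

0

t=0 Δ0: d=1 e=0 b=1 f=1 clk=0 c=1 a=0
  Δ1: clk:0→1
  Δ2: e:0→1, f:1→0
  Δ3: a:0→1
  (3Δ to stable)
t=1 Δ0: d=1 e=1 b=1 f=0 clk=1 c=1 a=1
  Δ1: clk:1→0
  (1Δ to stable)
t=2 Δ0: d=1 e=1 b=1 f=0 clk=0 c=1 a=1
  Δ1: clk:0→1
  Δ2: d:1→0, f:0→1
  (2Δ to stable)
t=3 Δ0: d=0 e=1 b=1 f=1 clk=1 c=1 a=1
  Δ1: clk:1→0
  (1Δ to stable)
t=4 Δ0: d=0 e=1 b=1 f=1 clk=0 c=1 a=1
  Δ1: clk:0→1
  Δ2: e:1→0, f:1→0
  Δ3: a:1→0
  (3Δ to stable)
t=5 Δ0: d=0 e=0 b=1 f=0 clk=1 c=1 a=0
  Δ1: clk:1→0
  (1Δ to stable)
t=6 Δ0: d=0 e=0 b=1 f=0 clk=0 c=1 a=0
  Δ1: clk:0→1
  Δ2: d:0→1, f:0→1
  (2Δ to stable)
t=7 Δ0: d=1 e=0 b=1 f=1 clk=1 c=1 a=0
  Δ1: clk:1→0
  (1Δ to stable)
t=8 Δ0: d=1 e=0 b=1 f=1 clk=0 c=1 a=0
  Δ1: clk:0→1
  Δ2: e:0→1, f:1→0
  Δ3: a:0→1
  (3Δ to stable)
t=9 Δ0: d=1 e=1 b=1 f=0 clk=1 c=1 a=1
  Δ1: clk:1→0
  (1Δ to stable)
t=10 Δ0: d=1 e=1 b=1 f=0 clk=0 c=1 a=1
  Δ1: clk:0→1
  Δ2: d:1→0, f:0→1
  (2Δ to stable)
t=11 Δ0: d=0 e=1 b=1 f=1 clk=1 c=1 a=1
  Δ1: clk:1→0
  (1Δ to stable)
t=12 Δ0: d=0 e=1 b=1 f=1 clk=0 c=1 a=1
  Δ1: clk:0→1
  Δ2: e:1→0, f:1→0
  Δ3: a:1→0
  (3Δ to stable)
t=13 Δ0: d=0 e=0 b=1 f=0 clk=1 c=1 a=0
  Δ1: clk:1→0
  (1Δ to stable)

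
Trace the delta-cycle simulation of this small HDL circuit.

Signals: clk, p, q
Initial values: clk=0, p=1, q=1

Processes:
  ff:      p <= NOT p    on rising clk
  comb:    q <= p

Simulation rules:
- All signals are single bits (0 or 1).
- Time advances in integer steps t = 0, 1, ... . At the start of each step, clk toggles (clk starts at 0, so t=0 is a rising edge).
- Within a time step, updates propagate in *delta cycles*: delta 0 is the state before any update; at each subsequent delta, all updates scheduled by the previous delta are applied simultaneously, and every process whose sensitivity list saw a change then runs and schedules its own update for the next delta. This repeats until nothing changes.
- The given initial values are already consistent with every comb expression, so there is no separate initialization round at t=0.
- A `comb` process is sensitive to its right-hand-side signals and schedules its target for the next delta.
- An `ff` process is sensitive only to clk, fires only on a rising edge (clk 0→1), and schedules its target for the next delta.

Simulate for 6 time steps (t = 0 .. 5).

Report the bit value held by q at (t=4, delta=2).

t0.Δ0 p=1 q=1 clk=0
t0.Δ1 p=1 q=1 clk=1
t0.Δ2 p=0 q=1 clk=1
t0.Δ3 p=0 q=0 clk=1
t1.Δ0 p=0 q=0 clk=1
t1.Δ1 p=0 q=0 clk=0
t2.Δ0 p=0 q=0 clk=0
t2.Δ1 p=0 q=0 clk=1
t2.Δ2 p=1 q=0 clk=1
t2.Δ3 p=1 q=1 clk=1
t3.Δ0 p=1 q=1 clk=1
t3.Δ1 p=1 q=1 clk=0
t4.Δ0 p=1 q=1 clk=0
t4.Δ1 p=1 q=1 clk=1
t4.Δ2 p=0 q=1 clk=1
t4.Δ3 p=0 q=0 clk=1
t5.Δ0 p=0 q=0 clk=1
t5.Δ1 p=0 q=0 clk=0

1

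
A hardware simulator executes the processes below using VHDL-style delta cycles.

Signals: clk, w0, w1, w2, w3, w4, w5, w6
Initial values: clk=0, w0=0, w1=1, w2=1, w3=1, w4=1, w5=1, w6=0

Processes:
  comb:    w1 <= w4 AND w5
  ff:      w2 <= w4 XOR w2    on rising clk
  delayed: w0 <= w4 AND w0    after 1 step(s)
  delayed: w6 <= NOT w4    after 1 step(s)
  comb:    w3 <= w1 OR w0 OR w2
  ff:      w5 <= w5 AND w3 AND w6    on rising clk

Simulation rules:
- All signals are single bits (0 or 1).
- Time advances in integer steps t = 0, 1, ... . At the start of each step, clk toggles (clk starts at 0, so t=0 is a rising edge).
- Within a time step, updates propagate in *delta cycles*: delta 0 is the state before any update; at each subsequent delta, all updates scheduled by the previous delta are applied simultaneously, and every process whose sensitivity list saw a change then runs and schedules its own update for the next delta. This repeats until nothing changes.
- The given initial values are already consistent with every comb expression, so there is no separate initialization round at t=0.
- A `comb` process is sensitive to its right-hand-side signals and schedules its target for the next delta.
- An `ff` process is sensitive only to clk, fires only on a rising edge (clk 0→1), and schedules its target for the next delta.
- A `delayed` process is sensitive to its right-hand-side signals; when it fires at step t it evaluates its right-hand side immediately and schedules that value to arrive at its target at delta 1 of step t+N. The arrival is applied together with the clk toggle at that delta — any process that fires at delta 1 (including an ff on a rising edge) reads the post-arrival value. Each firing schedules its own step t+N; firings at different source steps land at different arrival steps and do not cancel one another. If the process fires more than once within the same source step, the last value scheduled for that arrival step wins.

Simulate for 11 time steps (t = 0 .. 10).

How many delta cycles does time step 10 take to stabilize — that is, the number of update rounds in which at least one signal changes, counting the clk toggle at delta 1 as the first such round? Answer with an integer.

3

[bits: w0,clk,w3,w2,w4,w1,w6,w5]
t=0: Δ0=00111101 Δ1=01111101 Δ2=01101100 Δ3=01101000 Δ4=01001000 | 4Δ
t=1: Δ0=01001000 Δ1=00001000 | 1Δ
t=2: Δ0=00001000 Δ1=01001000 Δ2=01011000 Δ3=01111000 | 3Δ
t=3: Δ0=01111000 Δ1=00111000 | 1Δ
t=4: Δ0=00111000 Δ1=01111000 Δ2=01101000 Δ3=01001000 | 3Δ
t=5: Δ0=01001000 Δ1=00001000 | 1Δ
t=6: Δ0=00001000 Δ1=01001000 Δ2=01011000 Δ3=01111000 | 3Δ
t=7: Δ0=01111000 Δ1=00111000 | 1Δ
t=8: Δ0=00111000 Δ1=01111000 Δ2=01101000 Δ3=01001000 | 3Δ
t=9: Δ0=01001000 Δ1=00001000 | 1Δ
t=10: Δ0=00001000 Δ1=01001000 Δ2=01011000 Δ3=01111000 | 3Δ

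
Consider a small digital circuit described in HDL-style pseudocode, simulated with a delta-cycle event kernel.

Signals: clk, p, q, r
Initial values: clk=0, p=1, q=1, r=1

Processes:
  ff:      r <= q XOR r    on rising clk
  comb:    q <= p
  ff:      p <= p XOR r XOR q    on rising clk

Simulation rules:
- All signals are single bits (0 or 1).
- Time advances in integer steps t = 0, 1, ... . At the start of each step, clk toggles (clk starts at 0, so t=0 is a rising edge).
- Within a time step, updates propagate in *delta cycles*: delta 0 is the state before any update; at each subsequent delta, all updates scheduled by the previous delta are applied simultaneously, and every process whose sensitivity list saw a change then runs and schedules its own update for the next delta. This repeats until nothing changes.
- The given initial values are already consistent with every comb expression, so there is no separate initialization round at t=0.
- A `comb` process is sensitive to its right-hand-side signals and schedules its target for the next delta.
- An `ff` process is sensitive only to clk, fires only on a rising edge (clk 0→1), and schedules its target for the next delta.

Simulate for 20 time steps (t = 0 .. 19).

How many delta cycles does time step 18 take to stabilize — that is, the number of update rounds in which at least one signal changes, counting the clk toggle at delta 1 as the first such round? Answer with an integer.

t=0 Δ0: q=1 p=1 r=1 clk=0
  Δ1: clk:0→1
  Δ2: r:1→0
  (2Δ to stable)
t=1 Δ0: q=1 p=1 r=0 clk=1
  Δ1: clk:1→0
  (1Δ to stable)
t=2 Δ0: q=1 p=1 r=0 clk=0
  Δ1: clk:0→1
  Δ2: p:1→0, r:0→1
  Δ3: q:1→0
  (3Δ to stable)
t=3 Δ0: q=0 p=0 r=1 clk=1
  Δ1: clk:1→0
  (1Δ to stable)
t=4 Δ0: q=0 p=0 r=1 clk=0
  Δ1: clk:0→1
  Δ2: p:0→1
  Δ3: q:0→1
  (3Δ to stable)
t=5 Δ0: q=1 p=1 r=1 clk=1
  Δ1: clk:1→0
  (1Δ to stable)
t=6 Δ0: q=1 p=1 r=1 clk=0
  Δ1: clk:0→1
  Δ2: r:1→0
  (2Δ to stable)
t=7 Δ0: q=1 p=1 r=0 clk=1
  Δ1: clk:1→0
  (1Δ to stable)
t=8 Δ0: q=1 p=1 r=0 clk=0
  Δ1: clk:0→1
  Δ2: p:1→0, r:0→1
  Δ3: q:1→0
  (3Δ to stable)
t=9 Δ0: q=0 p=0 r=1 clk=1
  Δ1: clk:1→0
  (1Δ to stable)
t=10 Δ0: q=0 p=0 r=1 clk=0
  Δ1: clk:0→1
  Δ2: p:0→1
  Δ3: q:0→1
  (3Δ to stable)
t=11 Δ0: q=1 p=1 r=1 clk=1
  Δ1: clk:1→0
  (1Δ to stable)
t=12 Δ0: q=1 p=1 r=1 clk=0
  Δ1: clk:0→1
  Δ2: r:1→0
  (2Δ to stable)
t=13 Δ0: q=1 p=1 r=0 clk=1
  Δ1: clk:1→0
  (1Δ to stable)
t=14 Δ0: q=1 p=1 r=0 clk=0
  Δ1: clk:0→1
  Δ2: p:1→0, r:0→1
  Δ3: q:1→0
  (3Δ to stable)
t=15 Δ0: q=0 p=0 r=1 clk=1
  Δ1: clk:1→0
  (1Δ to stable)
t=16 Δ0: q=0 p=0 r=1 clk=0
  Δ1: clk:0→1
  Δ2: p:0→1
  Δ3: q:0→1
  (3Δ to stable)
t=17 Δ0: q=1 p=1 r=1 clk=1
  Δ1: clk:1→0
  (1Δ to stable)
t=18 Δ0: q=1 p=1 r=1 clk=0
  Δ1: clk:0→1
  Δ2: r:1→0
  (2Δ to stable)
t=19 Δ0: q=1 p=1 r=0 clk=1
  Δ1: clk:1→0
  (1Δ to stable)

2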